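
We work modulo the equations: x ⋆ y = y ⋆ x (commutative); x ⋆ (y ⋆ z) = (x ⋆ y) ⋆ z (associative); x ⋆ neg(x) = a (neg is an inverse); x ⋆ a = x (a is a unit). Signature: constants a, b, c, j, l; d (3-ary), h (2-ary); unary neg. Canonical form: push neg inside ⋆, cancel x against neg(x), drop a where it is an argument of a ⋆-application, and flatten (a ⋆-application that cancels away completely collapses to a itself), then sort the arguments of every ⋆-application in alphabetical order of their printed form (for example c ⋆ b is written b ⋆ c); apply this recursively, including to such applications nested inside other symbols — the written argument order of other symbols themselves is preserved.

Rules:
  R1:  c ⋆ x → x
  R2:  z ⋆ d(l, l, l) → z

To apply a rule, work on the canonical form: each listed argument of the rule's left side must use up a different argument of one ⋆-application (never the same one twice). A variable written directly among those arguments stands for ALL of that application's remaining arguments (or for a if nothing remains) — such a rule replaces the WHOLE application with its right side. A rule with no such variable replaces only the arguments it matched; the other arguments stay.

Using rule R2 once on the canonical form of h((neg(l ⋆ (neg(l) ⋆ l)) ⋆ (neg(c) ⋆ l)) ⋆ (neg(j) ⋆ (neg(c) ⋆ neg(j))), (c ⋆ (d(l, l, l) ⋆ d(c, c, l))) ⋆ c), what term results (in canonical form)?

Canonical form:  h(neg(c) ⋆ neg(c) ⋆ neg(j) ⋆ neg(j), c ⋆ c ⋆ d(c, c, l) ⋆ d(l, l, l))
R2 matches:  uses d(l, l, l);  z := c ⋆ c ⋆ d(c, c, l)
The extension variable absorbs all remaining arguments, so the whole application is rewritten.
New term:  h(neg(c) ⋆ neg(c) ⋆ neg(j) ⋆ neg(j), c ⋆ c ⋆ d(c, c, l))

Answer: h(neg(c) ⋆ neg(c) ⋆ neg(j) ⋆ neg(j), c ⋆ c ⋆ d(c, c, l))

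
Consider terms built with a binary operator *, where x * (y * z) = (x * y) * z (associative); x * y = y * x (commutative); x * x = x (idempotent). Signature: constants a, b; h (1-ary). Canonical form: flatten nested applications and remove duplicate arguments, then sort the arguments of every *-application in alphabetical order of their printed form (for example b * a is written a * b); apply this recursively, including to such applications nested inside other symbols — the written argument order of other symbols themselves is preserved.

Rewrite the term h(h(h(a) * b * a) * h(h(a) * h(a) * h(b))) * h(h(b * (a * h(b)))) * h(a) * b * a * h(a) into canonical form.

Answer: a * b * h(a) * h(h(a * b * h(a)) * h(h(a) * h(b))) * h(h(a * b * h(b)))

Derivation:
Canonicalize subterm:  h(h(h(a) * b * a) * h(h(a) * h(a) * h(b)))  →  h(h(a * b * h(a)) * h(h(a) * h(b)))
Canonicalize subterm:  h(h(b * (a * h(b))))  →  h(h(a * b * h(b)))
Drop duplicates:  drop duplicate h(a)
Sort arguments:  a * b * h(a) * h(h(a * b * h(a)) * h(h(a) * h(b))) * h(h(a * b * h(b)))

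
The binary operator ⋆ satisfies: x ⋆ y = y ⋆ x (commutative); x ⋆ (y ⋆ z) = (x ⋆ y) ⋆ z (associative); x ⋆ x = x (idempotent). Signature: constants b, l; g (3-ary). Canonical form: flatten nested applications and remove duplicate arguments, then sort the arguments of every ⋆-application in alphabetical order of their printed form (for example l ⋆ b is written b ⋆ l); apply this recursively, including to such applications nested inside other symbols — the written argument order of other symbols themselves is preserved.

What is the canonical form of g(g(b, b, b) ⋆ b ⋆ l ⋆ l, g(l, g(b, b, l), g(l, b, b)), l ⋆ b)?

Answer: g(b ⋆ g(b, b, b) ⋆ l, g(l, g(b, b, l), g(l, b, b)), b ⋆ l)

Derivation:
Descend into:  g(b, b, b) ⋆ b ⋆ l ⋆ l
Deduplicate:  drop duplicate l
Sort arguments:  b ⋆ g(b, b, b) ⋆ l
Reassemble:  g(b ⋆ g(b, b, b) ⋆ l, g(l, g(b, b, l), g(l, b, b)), b ⋆ l)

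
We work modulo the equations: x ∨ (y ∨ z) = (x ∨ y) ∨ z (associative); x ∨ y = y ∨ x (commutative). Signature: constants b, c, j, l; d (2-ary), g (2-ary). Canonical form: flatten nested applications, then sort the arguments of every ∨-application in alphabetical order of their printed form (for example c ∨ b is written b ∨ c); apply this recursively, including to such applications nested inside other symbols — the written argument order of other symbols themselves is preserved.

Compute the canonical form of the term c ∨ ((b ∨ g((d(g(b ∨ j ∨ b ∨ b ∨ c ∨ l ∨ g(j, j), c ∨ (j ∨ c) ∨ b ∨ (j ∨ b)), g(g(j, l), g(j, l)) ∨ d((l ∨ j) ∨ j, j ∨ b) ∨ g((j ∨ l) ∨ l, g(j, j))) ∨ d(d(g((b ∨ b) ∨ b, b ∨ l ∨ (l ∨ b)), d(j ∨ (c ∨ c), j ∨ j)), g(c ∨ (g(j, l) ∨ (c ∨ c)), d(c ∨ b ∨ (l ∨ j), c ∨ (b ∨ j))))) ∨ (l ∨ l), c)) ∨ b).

Flatten:  c ∨ b ∨ g((d(g(b ∨ j ∨ b ∨ b ∨ c ∨ l ∨ g(j, j), c ∨ (j ∨ c) ∨ b ∨ (j ∨ b)), g(g(j, l), g(j, l)) ∨ d((l ∨ j) ∨ j, j ∨ b) ∨ g((j ∨ l) ∨ l, g(j, j))) ∨ d(d(g((b ∨ b) ∨ b, b ∨ l ∨ (l ∨ b)), d(j ∨ (c ∨ c), j ∨ j)), g(c ∨ (g(j, l) ∨ (c ∨ c)), d(c ∨ b ∨ (l ∨ j), c ∨ (b ∨ j))))) ∨ (l ∨ l), c) ∨ b
Inside:  g((d(g(b ∨ j ∨ b ∨ b ∨ c ∨ l ∨ g(j, j), c ∨ (j ∨ c) ∨ b ∨ (j ∨ b)), g(g(j, l), g(j, l)) ∨ d((l ∨ j) ∨ j, j ∨ b) ∨ g((j ∨ l) ∨ l, g(j, j))) ∨ d(d(g((b ∨ b) ∨ b, b ∨ l ∨ (l ∨ b)), d(j ∨ (c ∨ c), j ∨ j)), g(c ∨ (g(j, l) ∨ (c ∨ c)), d(c ∨ b ∨ (l ∨ j), c ∨ (b ∨ j))))) ∨ (l ∨ l), c)  →  g(d(d(g(b ∨ b ∨ b, b ∨ b ∨ l ∨ l), d(c ∨ c ∨ j, j ∨ j)), g(c ∨ c ∨ c ∨ g(j, l), d(b ∨ c ∨ j ∨ l, b ∨ c ∨ j))) ∨ d(g(b ∨ b ∨ b ∨ c ∨ g(j, j) ∨ j ∨ l, b ∨ b ∨ c ∨ c ∨ j ∨ j), d(j ∨ j ∨ l, b ∨ j) ∨ g(g(j, l), g(j, l)) ∨ g(j ∨ l ∨ l, g(j, j))) ∨ l ∨ l, c)
Sort:  b ∨ b ∨ c ∨ g(d(d(g(b ∨ b ∨ b, b ∨ b ∨ l ∨ l), d(c ∨ c ∨ j, j ∨ j)), g(c ∨ c ∨ c ∨ g(j, l), d(b ∨ c ∨ j ∨ l, b ∨ c ∨ j))) ∨ d(g(b ∨ b ∨ b ∨ c ∨ g(j, j) ∨ j ∨ l, b ∨ b ∨ c ∨ c ∨ j ∨ j), d(j ∨ j ∨ l, b ∨ j) ∨ g(g(j, l), g(j, l)) ∨ g(j ∨ l ∨ l, g(j, j))) ∨ l ∨ l, c)

Answer: b ∨ b ∨ c ∨ g(d(d(g(b ∨ b ∨ b, b ∨ b ∨ l ∨ l), d(c ∨ c ∨ j, j ∨ j)), g(c ∨ c ∨ c ∨ g(j, l), d(b ∨ c ∨ j ∨ l, b ∨ c ∨ j))) ∨ d(g(b ∨ b ∨ b ∨ c ∨ g(j, j) ∨ j ∨ l, b ∨ b ∨ c ∨ c ∨ j ∨ j), d(j ∨ j ∨ l, b ∨ j) ∨ g(g(j, l), g(j, l)) ∨ g(j ∨ l ∨ l, g(j, j))) ∨ l ∨ l, c)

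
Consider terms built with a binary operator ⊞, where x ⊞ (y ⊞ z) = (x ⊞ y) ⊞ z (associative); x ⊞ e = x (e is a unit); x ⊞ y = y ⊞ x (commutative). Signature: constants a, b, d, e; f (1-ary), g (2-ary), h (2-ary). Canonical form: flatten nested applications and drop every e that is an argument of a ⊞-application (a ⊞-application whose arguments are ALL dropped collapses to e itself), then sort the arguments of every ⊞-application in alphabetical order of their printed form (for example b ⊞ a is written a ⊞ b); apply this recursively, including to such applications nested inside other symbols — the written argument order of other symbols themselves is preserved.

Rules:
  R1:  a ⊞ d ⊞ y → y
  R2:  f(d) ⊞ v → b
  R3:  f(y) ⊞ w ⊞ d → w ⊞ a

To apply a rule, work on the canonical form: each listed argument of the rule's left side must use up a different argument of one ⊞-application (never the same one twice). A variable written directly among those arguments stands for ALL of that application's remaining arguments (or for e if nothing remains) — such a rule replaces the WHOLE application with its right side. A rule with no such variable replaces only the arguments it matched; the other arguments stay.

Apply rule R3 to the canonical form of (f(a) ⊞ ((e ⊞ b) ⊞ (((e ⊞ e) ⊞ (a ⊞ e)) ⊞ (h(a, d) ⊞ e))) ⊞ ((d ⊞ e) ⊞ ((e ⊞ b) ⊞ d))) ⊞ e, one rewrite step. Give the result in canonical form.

Canonical form:  a ⊞ b ⊞ b ⊞ d ⊞ d ⊞ f(a) ⊞ h(a, d)
Apply R3:  consuming d, f(a);  w := a ⊞ b ⊞ b ⊞ d ⊞ h(a, d), y := a
The variable takes the whole remainder — replace the entire application.
Result:  a ⊞ a ⊞ b ⊞ b ⊞ d ⊞ h(a, d)

Answer: a ⊞ a ⊞ b ⊞ b ⊞ d ⊞ h(a, d)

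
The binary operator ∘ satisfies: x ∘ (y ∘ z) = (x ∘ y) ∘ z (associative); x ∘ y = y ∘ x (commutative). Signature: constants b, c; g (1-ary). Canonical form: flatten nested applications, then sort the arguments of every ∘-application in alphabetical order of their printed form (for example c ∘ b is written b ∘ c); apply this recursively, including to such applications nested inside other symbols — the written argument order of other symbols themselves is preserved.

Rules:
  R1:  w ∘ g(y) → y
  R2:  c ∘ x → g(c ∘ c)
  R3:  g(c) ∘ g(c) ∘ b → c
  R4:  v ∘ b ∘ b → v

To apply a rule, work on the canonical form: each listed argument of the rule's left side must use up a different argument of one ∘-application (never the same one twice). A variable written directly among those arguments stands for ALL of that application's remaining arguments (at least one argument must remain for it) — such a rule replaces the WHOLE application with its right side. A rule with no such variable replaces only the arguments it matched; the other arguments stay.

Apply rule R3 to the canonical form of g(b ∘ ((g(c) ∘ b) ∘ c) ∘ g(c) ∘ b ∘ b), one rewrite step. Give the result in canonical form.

Canonical form:  g(b ∘ b ∘ b ∘ b ∘ c ∘ g(c) ∘ g(c))
Apply R3:  consuming b, g(c), g(c)
Result:  g(b ∘ b ∘ b ∘ c ∘ c)

Answer: g(b ∘ b ∘ b ∘ c ∘ c)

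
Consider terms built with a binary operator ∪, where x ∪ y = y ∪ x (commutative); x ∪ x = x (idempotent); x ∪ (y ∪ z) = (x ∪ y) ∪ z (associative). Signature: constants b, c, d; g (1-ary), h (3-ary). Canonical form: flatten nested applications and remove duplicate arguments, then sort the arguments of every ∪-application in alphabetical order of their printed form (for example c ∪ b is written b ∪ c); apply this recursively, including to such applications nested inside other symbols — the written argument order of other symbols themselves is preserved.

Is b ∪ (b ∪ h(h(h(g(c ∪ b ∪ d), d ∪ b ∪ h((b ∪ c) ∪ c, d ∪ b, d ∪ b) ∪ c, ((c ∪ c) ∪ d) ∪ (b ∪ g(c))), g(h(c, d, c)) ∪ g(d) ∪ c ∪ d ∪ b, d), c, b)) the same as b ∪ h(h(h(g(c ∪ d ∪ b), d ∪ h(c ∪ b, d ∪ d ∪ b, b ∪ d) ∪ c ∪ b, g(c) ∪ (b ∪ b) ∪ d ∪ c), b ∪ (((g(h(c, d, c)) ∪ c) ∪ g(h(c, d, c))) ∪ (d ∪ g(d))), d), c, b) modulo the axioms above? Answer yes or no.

Left:  b ∪ (b ∪ h(h(h(g(c ∪ b ∪ d), d ∪ b ∪ h((b ∪ c) ∪ c, d ∪ b, d ∪ b) ∪ c, ((c ∪ c) ∪ d) ∪ (b ∪ g(c))), g(h(c, d, c)) ∪ g(d) ∪ c ∪ d ∪ b, d), c, b))
  Flatten:  b ∪ b ∪ h(h(h(g(c ∪ b ∪ d), d ∪ b ∪ h((b ∪ c) ∪ c, d ∪ b, d ∪ b) ∪ c, ((c ∪ c) ∪ d) ∪ (b ∪ g(c))), g(h(c, d, c)) ∪ g(d) ∪ c ∪ d ∪ b, d), c, b)
  Canonicalize subterm:  h(h(h(g(c ∪ b ∪ d), d ∪ b ∪ h((b ∪ c) ∪ c, d ∪ b, d ∪ b) ∪ c, ((c ∪ c) ∪ d) ∪ (b ∪ g(c))), g(h(c, d, c)) ∪ g(d) ∪ c ∪ d ∪ b, d), c, b)  →  h(h(h(g(b ∪ c ∪ d), b ∪ c ∪ d ∪ h(b ∪ c, b ∪ d, b ∪ d), b ∪ c ∪ d ∪ g(c)), b ∪ c ∪ d ∪ g(d) ∪ g(h(c, d, c)), d), c, b)
  Drop duplicates:  drop duplicate b
  Sort arguments:  b ∪ h(h(h(g(b ∪ c ∪ d), b ∪ c ∪ d ∪ h(b ∪ c, b ∪ d, b ∪ d), b ∪ c ∪ d ∪ g(c)), b ∪ c ∪ d ∪ g(d) ∪ g(h(c, d, c)), d), c, b)
Right:  b ∪ h(h(h(g(c ∪ d ∪ b), d ∪ h(c ∪ b, d ∪ d ∪ b, b ∪ d) ∪ c ∪ b, g(c) ∪ (b ∪ b) ∪ d ∪ c), b ∪ (((g(h(c, d, c)) ∪ c) ∪ g(h(c, d, c))) ∪ (d ∪ g(d))), d), c, b)
  Inside:  h(h(h(g(c ∪ d ∪ b), d ∪ h(c ∪ b, d ∪ d ∪ b, b ∪ d) ∪ c ∪ b, g(c) ∪ (b ∪ b) ∪ d ∪ c), b ∪ (((g(h(c, d, c)) ∪ c) ∪ g(h(c, d, c))) ∪ (d ∪ g(d))), d), c, b)  →  h(h(h(g(b ∪ c ∪ d), b ∪ c ∪ d ∪ h(b ∪ c, b ∪ d, b ∪ d), b ∪ c ∪ d ∪ g(c)), b ∪ c ∪ d ∪ g(d) ∪ g(h(c, d, c)), d), c, b)
  Sort:  b ∪ h(h(h(g(b ∪ c ∪ d), b ∪ c ∪ d ∪ h(b ∪ c, b ∪ d, b ∪ d), b ∪ c ∪ d ∪ g(c)), b ∪ c ∪ d ∪ g(d) ∪ g(h(c, d, c)), d), c, b)

Answer: yes — both canonical forms are b ∪ h(h(h(g(b ∪ c ∪ d), b ∪ c ∪ d ∪ h(b ∪ c, b ∪ d, b ∪ d), b ∪ c ∪ d ∪ g(c)), b ∪ c ∪ d ∪ g(d) ∪ g(h(c, d, c)), d), c, b)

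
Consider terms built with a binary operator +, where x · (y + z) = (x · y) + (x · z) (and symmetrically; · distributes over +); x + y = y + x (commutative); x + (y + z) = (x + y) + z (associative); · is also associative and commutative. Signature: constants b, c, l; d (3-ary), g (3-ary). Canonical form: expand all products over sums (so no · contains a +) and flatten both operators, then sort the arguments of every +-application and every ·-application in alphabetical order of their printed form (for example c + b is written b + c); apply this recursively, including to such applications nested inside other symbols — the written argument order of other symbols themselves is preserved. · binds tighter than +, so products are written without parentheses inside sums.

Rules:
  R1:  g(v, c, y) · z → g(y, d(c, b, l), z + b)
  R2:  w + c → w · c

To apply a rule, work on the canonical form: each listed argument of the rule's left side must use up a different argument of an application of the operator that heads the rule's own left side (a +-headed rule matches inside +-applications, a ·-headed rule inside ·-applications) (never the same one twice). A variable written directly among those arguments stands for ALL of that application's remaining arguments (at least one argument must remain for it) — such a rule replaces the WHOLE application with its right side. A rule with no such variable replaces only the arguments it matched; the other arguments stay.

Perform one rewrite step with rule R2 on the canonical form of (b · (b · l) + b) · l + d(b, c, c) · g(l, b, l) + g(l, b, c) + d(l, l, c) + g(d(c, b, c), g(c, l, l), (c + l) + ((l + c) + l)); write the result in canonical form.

Answer: b · b · l · l + b · l + d(b, c, c) · g(l, b, l) + d(l, l, c) + g(d(c, b, c), g(c, l, l), c · c + c · l + c · l + c · l) + g(l, b, c)

Derivation:
Canonical form:  b · b · l · l + b · l + d(b, c, c) · g(l, b, l) + d(l, l, c) + g(d(c, b, c), g(c, l, l), c + c + l + l + l) + g(l, b, c)
R2 matches:  uses c;  w := c + l + l + l
The variable takes the whole remainder — replace the entire application.
Result:  b · b · l · l + b · l + d(b, c, c) · g(l, b, l) + d(l, l, c) + g(d(c, b, c), g(c, l, l), c · c + c · l + c · l + c · l) + g(l, b, c)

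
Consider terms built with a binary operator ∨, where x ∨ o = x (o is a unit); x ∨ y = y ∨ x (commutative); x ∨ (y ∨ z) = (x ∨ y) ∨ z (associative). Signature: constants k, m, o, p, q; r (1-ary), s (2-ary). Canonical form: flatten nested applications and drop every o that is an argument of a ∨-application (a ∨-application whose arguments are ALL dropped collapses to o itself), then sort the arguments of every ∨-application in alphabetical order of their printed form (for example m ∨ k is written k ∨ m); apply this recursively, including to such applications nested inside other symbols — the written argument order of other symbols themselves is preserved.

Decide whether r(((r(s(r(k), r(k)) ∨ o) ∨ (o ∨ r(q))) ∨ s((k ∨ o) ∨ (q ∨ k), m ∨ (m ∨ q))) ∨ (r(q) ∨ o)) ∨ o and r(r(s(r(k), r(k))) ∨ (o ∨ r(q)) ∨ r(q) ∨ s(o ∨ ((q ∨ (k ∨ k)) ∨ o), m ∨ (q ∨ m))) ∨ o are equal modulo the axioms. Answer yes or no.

Left:  r(((r(s(r(k), r(k)) ∨ o) ∨ (o ∨ r(q))) ∨ s((k ∨ o) ∨ (q ∨ k), m ∨ (m ∨ q))) ∨ (r(q) ∨ o)) ∨ o
  Canonicalize subterm:  r(((r(s(r(k), r(k)) ∨ o) ∨ (o ∨ r(q))) ∨ s((k ∨ o) ∨ (q ∨ k), m ∨ (m ∨ q))) ∨ (r(q) ∨ o))  →  r(r(q) ∨ r(q) ∨ r(s(r(k), r(k))) ∨ s(k ∨ k ∨ q, m ∨ m ∨ q))
  Units out:  drop o
  Sort arguments:  r(r(q) ∨ r(q) ∨ r(s(r(k), r(k))) ∨ s(k ∨ k ∨ q, m ∨ m ∨ q))
Right:  r(r(s(r(k), r(k))) ∨ (o ∨ r(q)) ∨ r(q) ∨ s(o ∨ ((q ∨ (k ∨ k)) ∨ o), m ∨ (q ∨ m))) ∨ o
  Canonicalize subterm:  r(r(s(r(k), r(k))) ∨ (o ∨ r(q)) ∨ r(q) ∨ s(o ∨ ((q ∨ (k ∨ k)) ∨ o), m ∨ (q ∨ m)))  →  r(r(q) ∨ r(q) ∨ r(s(r(k), r(k))) ∨ s(k ∨ k ∨ q, m ∨ m ∨ q))
  Units out:  drop o
  Sort:  r(r(q) ∨ r(q) ∨ r(s(r(k), r(k))) ∨ s(k ∨ k ∨ q, m ∨ m ∨ q))

Answer: yes — both canonical forms are r(r(q) ∨ r(q) ∨ r(s(r(k), r(k))) ∨ s(k ∨ k ∨ q, m ∨ m ∨ q))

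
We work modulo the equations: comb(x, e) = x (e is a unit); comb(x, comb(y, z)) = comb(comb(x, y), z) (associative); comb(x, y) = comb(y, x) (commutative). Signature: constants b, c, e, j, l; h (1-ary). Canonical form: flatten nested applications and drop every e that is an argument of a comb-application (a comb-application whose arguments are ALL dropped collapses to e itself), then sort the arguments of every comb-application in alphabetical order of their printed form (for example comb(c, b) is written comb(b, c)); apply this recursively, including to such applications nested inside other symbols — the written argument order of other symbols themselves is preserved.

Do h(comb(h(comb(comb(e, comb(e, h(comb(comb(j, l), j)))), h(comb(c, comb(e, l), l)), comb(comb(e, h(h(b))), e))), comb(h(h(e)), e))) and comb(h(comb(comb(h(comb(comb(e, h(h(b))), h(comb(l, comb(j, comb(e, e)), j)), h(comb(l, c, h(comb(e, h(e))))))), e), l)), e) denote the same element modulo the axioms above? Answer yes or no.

Answer: no — h(comb(h(comb(h(comb(c, l, l)), h(comb(j, j, l)), h(h(b)))), h(h(e)))) vs h(comb(h(comb(h(comb(c, h(h(e)), l)), h(comb(j, j, l)), h(h(b)))), l))

Derivation:
Left:  h(comb(h(comb(comb(e, comb(e, h(comb(comb(j, l), j)))), h(comb(c, comb(e, l), l)), comb(comb(e, h(h(b))), e))), comb(h(h(e)), e)))
  Focus inside:  comb(h(comb(comb(e, comb(e, h(comb(comb(j, l), j)))), h(comb(c, comb(e, l), l)), comb(comb(e, h(h(b))), e))), comb(h(h(e)), e))
  Un-nest:  comb(h(comb(comb(e, comb(e, h(comb(comb(j, l), j)))), h(comb(c, comb(e, l), l)), comb(comb(e, h(h(b))), e))), h(h(e)), e)
  Canonicalize subterm:  h(comb(comb(e, comb(e, h(comb(comb(j, l), j)))), h(comb(c, comb(e, l), l)), comb(comb(e, h(h(b))), e)))  →  h(comb(h(comb(c, l, l)), h(comb(j, j, l)), h(h(b))))
  Unit:  drop e
  Order the arguments:  comb(h(comb(h(comb(c, l, l)), h(comb(j, j, l)), h(h(b)))), h(h(e)))
  Rebuild:  h(comb(h(comb(h(comb(c, l, l)), h(comb(j, j, l)), h(h(b)))), h(h(e))))
Right:  comb(h(comb(comb(h(comb(comb(e, h(h(b))), h(comb(l, comb(j, comb(e, e)), j)), h(comb(l, c, h(comb(e, h(e))))))), e), l)), e)
  Inside:  h(comb(comb(h(comb(comb(e, h(h(b))), h(comb(l, comb(j, comb(e, e)), j)), h(comb(l, c, h(comb(e, h(e))))))), e), l))  →  h(comb(h(comb(h(comb(c, h(h(e)), l)), h(comb(j, j, l)), h(h(b)))), l))
  Drop the unit:  drop e
  Sort:  h(comb(h(comb(h(comb(c, h(h(e)), l)), h(comb(j, j, l)), h(h(b)))), l))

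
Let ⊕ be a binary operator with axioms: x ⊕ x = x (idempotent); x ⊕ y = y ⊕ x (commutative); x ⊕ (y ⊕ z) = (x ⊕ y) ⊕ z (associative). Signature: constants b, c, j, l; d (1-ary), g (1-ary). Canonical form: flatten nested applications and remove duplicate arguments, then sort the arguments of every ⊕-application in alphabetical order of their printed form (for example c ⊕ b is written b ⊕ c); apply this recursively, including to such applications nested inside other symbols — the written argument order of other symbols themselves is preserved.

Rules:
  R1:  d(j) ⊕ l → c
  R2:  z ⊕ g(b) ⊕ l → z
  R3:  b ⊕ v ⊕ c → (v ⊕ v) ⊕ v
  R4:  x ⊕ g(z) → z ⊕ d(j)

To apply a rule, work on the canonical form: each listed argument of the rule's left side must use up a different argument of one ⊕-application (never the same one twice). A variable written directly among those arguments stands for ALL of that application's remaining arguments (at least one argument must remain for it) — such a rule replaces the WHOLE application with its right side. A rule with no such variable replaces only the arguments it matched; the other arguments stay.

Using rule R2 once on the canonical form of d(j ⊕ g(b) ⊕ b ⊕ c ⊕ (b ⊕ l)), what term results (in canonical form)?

Answer: d(b ⊕ c ⊕ j)

Derivation:
Canonical form:  d(b ⊕ c ⊕ g(b) ⊕ j ⊕ l)
Match R2:  consume g(b), l;  z := b ⊕ c ⊕ j
The extension variable absorbs all remaining arguments, so the whole application is rewritten.
Result:  d(b ⊕ c ⊕ j)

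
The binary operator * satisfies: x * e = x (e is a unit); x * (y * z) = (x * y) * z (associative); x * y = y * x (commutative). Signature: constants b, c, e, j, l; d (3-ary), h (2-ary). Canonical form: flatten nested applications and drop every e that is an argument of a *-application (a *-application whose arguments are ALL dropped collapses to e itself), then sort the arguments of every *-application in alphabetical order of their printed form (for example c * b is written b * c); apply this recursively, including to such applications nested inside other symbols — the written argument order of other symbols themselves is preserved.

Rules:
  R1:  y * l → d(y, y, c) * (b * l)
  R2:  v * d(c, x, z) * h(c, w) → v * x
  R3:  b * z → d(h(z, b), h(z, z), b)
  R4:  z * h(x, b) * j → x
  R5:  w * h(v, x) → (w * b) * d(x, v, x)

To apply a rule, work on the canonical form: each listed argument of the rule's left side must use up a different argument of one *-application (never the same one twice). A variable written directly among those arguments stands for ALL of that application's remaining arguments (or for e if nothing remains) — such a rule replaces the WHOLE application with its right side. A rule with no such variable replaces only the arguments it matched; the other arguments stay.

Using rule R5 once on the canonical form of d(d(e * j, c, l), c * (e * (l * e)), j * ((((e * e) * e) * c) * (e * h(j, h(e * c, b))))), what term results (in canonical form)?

Canonical form:  d(d(j, c, l), c * l, c * h(j, h(c, b)) * j)
Match R5:  consume h(j, h(c, b));  v := j, w := c * j, x := h(c, b)
The extension variable absorbs all remaining arguments, so the whole application is rewritten.
Giving:  d(d(j, c, l), c * l, b * c * d(h(c, b), j, h(c, b)) * j)

Answer: d(d(j, c, l), c * l, b * c * d(h(c, b), j, h(c, b)) * j)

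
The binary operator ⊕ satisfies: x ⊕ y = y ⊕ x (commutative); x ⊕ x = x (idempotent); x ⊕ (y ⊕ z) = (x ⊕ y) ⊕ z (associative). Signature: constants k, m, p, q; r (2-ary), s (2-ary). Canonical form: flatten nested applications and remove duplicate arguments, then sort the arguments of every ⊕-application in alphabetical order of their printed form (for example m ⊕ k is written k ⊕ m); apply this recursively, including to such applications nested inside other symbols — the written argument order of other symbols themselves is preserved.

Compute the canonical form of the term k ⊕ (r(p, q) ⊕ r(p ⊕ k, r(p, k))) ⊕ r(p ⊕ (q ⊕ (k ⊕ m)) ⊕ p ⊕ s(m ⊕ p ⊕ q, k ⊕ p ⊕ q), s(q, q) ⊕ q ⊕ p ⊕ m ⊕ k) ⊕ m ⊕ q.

Flatten:  k ⊕ r(p, q) ⊕ r(p ⊕ k, r(p, k)) ⊕ r(p ⊕ (q ⊕ (k ⊕ m)) ⊕ p ⊕ s(m ⊕ p ⊕ q, k ⊕ p ⊕ q), s(q, q) ⊕ q ⊕ p ⊕ m ⊕ k) ⊕ m ⊕ q
Canonicalize subterm:  r(p ⊕ k, r(p, k))  →  r(k ⊕ p, r(p, k))
Simplify inside:  r(p ⊕ (q ⊕ (k ⊕ m)) ⊕ p ⊕ s(m ⊕ p ⊕ q, k ⊕ p ⊕ q), s(q, q) ⊕ q ⊕ p ⊕ m ⊕ k)  →  r(k ⊕ m ⊕ p ⊕ q ⊕ s(m ⊕ p ⊕ q, k ⊕ p ⊕ q), k ⊕ m ⊕ p ⊕ q ⊕ s(q, q))
Sort arguments:  k ⊕ m ⊕ q ⊕ r(k ⊕ m ⊕ p ⊕ q ⊕ s(m ⊕ p ⊕ q, k ⊕ p ⊕ q), k ⊕ m ⊕ p ⊕ q ⊕ s(q, q)) ⊕ r(k ⊕ p, r(p, k)) ⊕ r(p, q)

Answer: k ⊕ m ⊕ q ⊕ r(k ⊕ m ⊕ p ⊕ q ⊕ s(m ⊕ p ⊕ q, k ⊕ p ⊕ q), k ⊕ m ⊕ p ⊕ q ⊕ s(q, q)) ⊕ r(k ⊕ p, r(p, k)) ⊕ r(p, q)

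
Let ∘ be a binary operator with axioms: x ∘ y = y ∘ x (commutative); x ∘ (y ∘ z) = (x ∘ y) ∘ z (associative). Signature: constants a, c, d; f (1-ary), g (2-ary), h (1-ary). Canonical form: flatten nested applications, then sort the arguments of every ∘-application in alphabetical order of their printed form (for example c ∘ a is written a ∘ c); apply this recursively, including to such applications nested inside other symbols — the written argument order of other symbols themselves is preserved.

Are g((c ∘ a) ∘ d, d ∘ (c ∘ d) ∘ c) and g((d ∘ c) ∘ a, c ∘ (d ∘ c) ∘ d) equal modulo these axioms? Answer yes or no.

Answer: yes — both canonical forms are g(a ∘ c ∘ d, c ∘ c ∘ d ∘ d)

Derivation:
Left:  g((c ∘ a) ∘ d, d ∘ (c ∘ d) ∘ c)
  Focus inside:  d ∘ (c ∘ d) ∘ c
  Un-nest:  d ∘ c ∘ d ∘ c
  Sort arguments:  c ∘ c ∘ d ∘ d
  Rebuild:  g(a ∘ c ∘ d, c ∘ c ∘ d ∘ d)
Right:  g((d ∘ c) ∘ a, c ∘ (d ∘ c) ∘ d)
  Focus inside:  c ∘ (d ∘ c) ∘ d
  Flatten:  c ∘ d ∘ c ∘ d
  Sort:  c ∘ c ∘ d ∘ d
  Put back:  g(a ∘ c ∘ d, c ∘ c ∘ d ∘ d)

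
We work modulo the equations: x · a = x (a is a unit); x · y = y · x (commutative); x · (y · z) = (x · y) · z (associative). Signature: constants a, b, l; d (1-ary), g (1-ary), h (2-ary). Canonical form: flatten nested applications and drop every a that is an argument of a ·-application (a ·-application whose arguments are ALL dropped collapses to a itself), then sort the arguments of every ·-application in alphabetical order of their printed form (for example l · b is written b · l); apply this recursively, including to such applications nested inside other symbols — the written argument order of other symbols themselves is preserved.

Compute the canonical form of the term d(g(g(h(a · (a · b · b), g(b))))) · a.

Answer: d(g(g(h(b · b, g(b)))))

Derivation:
Inside:  d(g(g(h(a · (a · b · b), g(b)))))  →  d(g(g(h(b · b, g(b)))))
Drop the unit:  drop a
Sort arguments:  d(g(g(h(b · b, g(b)))))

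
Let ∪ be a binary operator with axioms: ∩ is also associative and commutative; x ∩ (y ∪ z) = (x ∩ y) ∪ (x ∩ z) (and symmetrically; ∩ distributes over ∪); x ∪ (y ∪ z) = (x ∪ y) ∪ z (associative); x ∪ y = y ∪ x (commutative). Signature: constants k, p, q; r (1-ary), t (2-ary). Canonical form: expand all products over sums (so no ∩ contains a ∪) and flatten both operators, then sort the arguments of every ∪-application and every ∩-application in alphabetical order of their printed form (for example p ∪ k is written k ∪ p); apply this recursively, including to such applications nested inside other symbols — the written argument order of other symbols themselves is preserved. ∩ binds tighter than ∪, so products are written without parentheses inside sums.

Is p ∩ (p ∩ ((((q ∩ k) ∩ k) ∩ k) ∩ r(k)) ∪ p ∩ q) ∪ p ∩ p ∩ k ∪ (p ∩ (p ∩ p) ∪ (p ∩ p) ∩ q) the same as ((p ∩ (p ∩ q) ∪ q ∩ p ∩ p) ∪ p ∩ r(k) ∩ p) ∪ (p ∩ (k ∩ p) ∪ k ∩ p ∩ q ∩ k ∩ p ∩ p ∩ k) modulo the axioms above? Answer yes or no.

Left:  p ∩ (p ∩ ((((q ∩ k) ∩ k) ∩ k) ∩ r(k)) ∪ p ∩ q) ∪ p ∩ p ∩ k ∪ (p ∩ (p ∩ p) ∪ (p ∩ p) ∩ q)
  Distribute:  k ∩ k ∩ k ∩ p ∩ p ∩ q ∩ r(k) ∪ p ∩ p ∩ q ∪ k ∩ p ∩ p ∪ p ∩ p ∩ p ∪ p ∩ p ∩ q
  Sort:  k ∩ k ∩ k ∩ p ∩ p ∩ q ∩ r(k) ∪ k ∩ p ∩ p ∪ p ∩ p ∩ p ∪ p ∩ p ∩ q ∪ p ∩ p ∩ q
Right:  ((p ∩ (p ∩ q) ∪ q ∩ p ∩ p) ∪ p ∩ r(k) ∩ p) ∪ (p ∩ (k ∩ p) ∪ k ∩ p ∩ q ∩ k ∩ p ∩ p ∩ k)
  Merge nested applications:  p ∩ p ∩ q ∪ p ∩ p ∩ q ∪ p ∩ p ∩ r(k) ∪ k ∩ p ∩ p ∪ k ∩ k ∩ k ∩ p ∩ p ∩ p ∩ q
  Order the arguments:  k ∩ k ∩ k ∩ p ∩ p ∩ p ∩ q ∪ k ∩ p ∩ p ∪ p ∩ p ∩ q ∪ p ∩ p ∩ q ∪ p ∩ p ∩ r(k)

Answer: no — k ∩ k ∩ k ∩ p ∩ p ∩ q ∩ r(k) ∪ k ∩ p ∩ p ∪ p ∩ p ∩ p ∪ p ∩ p ∩ q ∪ p ∩ p ∩ q vs k ∩ k ∩ k ∩ p ∩ p ∩ p ∩ q ∪ k ∩ p ∩ p ∪ p ∩ p ∩ q ∪ p ∩ p ∩ q ∪ p ∩ p ∩ r(k)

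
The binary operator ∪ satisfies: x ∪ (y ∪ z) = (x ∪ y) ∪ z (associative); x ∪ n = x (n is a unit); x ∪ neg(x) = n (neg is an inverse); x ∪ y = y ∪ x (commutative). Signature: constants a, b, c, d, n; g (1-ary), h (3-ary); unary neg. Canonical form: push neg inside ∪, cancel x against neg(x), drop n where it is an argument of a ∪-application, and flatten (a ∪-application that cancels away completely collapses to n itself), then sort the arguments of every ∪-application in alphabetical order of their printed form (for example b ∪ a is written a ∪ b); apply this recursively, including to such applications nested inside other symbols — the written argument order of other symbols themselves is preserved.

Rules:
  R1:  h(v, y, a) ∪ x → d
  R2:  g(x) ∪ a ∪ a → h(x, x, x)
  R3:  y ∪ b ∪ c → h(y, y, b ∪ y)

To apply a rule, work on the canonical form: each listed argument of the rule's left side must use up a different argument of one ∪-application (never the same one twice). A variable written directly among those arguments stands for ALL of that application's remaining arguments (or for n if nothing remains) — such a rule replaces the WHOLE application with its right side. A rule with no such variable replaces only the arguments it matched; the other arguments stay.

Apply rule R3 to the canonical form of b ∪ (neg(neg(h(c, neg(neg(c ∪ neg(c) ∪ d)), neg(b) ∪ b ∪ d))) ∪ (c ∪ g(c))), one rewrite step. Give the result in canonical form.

Canonical form:  b ∪ c ∪ g(c) ∪ h(c, d, d)
Apply R3:  consuming b, c;  y := g(c) ∪ h(c, d, d)
The variable takes the whole remainder — replace the entire application.
Giving:  h(g(c) ∪ h(c, d, d), g(c) ∪ h(c, d, d), b ∪ g(c) ∪ h(c, d, d))

Answer: h(g(c) ∪ h(c, d, d), g(c) ∪ h(c, d, d), b ∪ g(c) ∪ h(c, d, d))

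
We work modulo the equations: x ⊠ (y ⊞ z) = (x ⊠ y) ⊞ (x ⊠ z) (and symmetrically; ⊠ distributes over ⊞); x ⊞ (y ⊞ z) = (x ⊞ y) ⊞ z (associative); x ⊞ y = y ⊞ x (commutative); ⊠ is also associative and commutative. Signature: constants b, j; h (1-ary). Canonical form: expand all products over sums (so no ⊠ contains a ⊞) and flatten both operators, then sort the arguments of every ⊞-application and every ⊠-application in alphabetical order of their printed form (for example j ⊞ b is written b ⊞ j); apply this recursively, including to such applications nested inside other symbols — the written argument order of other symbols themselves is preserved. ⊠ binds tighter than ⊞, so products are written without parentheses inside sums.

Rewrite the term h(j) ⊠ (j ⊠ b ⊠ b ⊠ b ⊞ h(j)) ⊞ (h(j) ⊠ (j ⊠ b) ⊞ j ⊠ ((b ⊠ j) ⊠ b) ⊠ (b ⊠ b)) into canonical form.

Expand:  b ⊠ b ⊠ b ⊠ h(j) ⊠ j ⊞ h(j) ⊠ h(j) ⊞ b ⊠ h(j) ⊠ j ⊞ b ⊠ b ⊠ b ⊠ b ⊠ j ⊠ j
Sort arguments:  b ⊠ b ⊠ b ⊠ b ⊠ j ⊠ j ⊞ b ⊠ b ⊠ b ⊠ h(j) ⊠ j ⊞ b ⊠ h(j) ⊠ j ⊞ h(j) ⊠ h(j)

Answer: b ⊠ b ⊠ b ⊠ b ⊠ j ⊠ j ⊞ b ⊠ b ⊠ b ⊠ h(j) ⊠ j ⊞ b ⊠ h(j) ⊠ j ⊞ h(j) ⊠ h(j)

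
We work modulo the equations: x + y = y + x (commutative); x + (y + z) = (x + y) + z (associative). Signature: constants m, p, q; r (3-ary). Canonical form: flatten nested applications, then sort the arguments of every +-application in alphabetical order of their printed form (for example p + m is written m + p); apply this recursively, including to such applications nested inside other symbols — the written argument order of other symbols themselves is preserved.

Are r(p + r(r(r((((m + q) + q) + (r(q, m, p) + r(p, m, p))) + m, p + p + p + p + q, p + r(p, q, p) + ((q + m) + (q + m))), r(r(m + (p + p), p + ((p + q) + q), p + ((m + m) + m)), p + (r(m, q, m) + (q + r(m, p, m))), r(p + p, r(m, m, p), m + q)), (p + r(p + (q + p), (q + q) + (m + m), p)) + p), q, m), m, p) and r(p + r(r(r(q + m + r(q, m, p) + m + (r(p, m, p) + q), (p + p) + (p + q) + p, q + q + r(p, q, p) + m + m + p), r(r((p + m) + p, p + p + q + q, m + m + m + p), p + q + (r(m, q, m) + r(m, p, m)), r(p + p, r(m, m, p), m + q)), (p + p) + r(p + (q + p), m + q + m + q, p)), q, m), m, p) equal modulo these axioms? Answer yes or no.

Answer: yes — both canonical forms are r(p + r(r(r(m + m + q + q + r(p, m, p) + r(q, m, p), p + p + p + p + q, m + m + p + q + q + r(p, q, p)), r(r(m + p + p, p + p + q + q, m + m + m + p), p + q + r(m, p, m) + r(m, q, m), r(p + p, r(m, m, p), m + q)), p + p + r(p + p + q, m + m + q + q, p)), q, m), m, p)

Derivation:
Left:  r(p + r(r(r((((m + q) + q) + (r(q, m, p) + r(p, m, p))) + m, p + p + p + p + q, p + r(p, q, p) + ((q + m) + (q + m))), r(r(m + (p + p), p + ((p + q) + q), p + ((m + m) + m)), p + (r(m, q, m) + (q + r(m, p, m))), r(p + p, r(m, m, p), m + q)), (p + r(p + (q + p), (q + q) + (m + m), p)) + p), q, m), m, p)
  Descend into:  p + r(r(r((((m + q) + q) + (r(q, m, p) + r(p, m, p))) + m, p + p + p + p + q, p + r(p, q, p) + ((q + m) + (q + m))), r(r(m + (p + p), p + ((p + q) + q), p + ((m + m) + m)), p + (r(m, q, m) + (q + r(m, p, m))), r(p + p, r(m, m, p), m + q)), (p + r(p + (q + p), (q + q) + (m + m), p)) + p), q, m)
  Simplify inside:  r(r(r((((m + q) + q) + (r(q, m, p) + r(p, m, p))) + m, p + p + p + p + q, p + r(p, q, p) + ((q + m) + (q + m))), r(r(m + (p + p), p + ((p + q) + q), p + ((m + m) + m)), p + (r(m, q, m) + (q + r(m, p, m))), r(p + p, r(m, m, p), m + q)), (p + r(p + (q + p), (q + q) + (m + m), p)) + p), q, m)  →  r(r(r(m + m + q + q + r(p, m, p) + r(q, m, p), p + p + p + p + q, m + m + p + q + q + r(p, q, p)), r(r(m + p + p, p + p + q + q, m + m + m + p), p + q + r(m, p, m) + r(m, q, m), r(p + p, r(m, m, p), m + q)), p + p + r(p + p + q, m + m + q + q, p)), q, m)
  Sort arguments:  p + r(r(r(m + m + q + q + r(p, m, p) + r(q, m, p), p + p + p + p + q, m + m + p + q + q + r(p, q, p)), r(r(m + p + p, p + p + q + q, m + m + m + p), p + q + r(m, p, m) + r(m, q, m), r(p + p, r(m, m, p), m + q)), p + p + r(p + p + q, m + m + q + q, p)), q, m)
  Put back:  r(p + r(r(r(m + m + q + q + r(p, m, p) + r(q, m, p), p + p + p + p + q, m + m + p + q + q + r(p, q, p)), r(r(m + p + p, p + p + q + q, m + m + m + p), p + q + r(m, p, m) + r(m, q, m), r(p + p, r(m, m, p), m + q)), p + p + r(p + p + q, m + m + q + q, p)), q, m), m, p)
Right:  r(p + r(r(r(q + m + r(q, m, p) + m + (r(p, m, p) + q), (p + p) + (p + q) + p, q + q + r(p, q, p) + m + m + p), r(r((p + m) + p, p + p + q + q, m + m + m + p), p + q + (r(m, q, m) + r(m, p, m)), r(p + p, r(m, m, p), m + q)), (p + p) + r(p + (q + p), m + q + m + q, p)), q, m), m, p)
  Work inside:  p + r(r(r(q + m + r(q, m, p) + m + (r(p, m, p) + q), (p + p) + (p + q) + p, q + q + r(p, q, p) + m + m + p), r(r((p + m) + p, p + p + q + q, m + m + m + p), p + q + (r(m, q, m) + r(m, p, m)), r(p + p, r(m, m, p), m + q)), (p + p) + r(p + (q + p), m + q + m + q, p)), q, m)
  Simplify inside:  r(r(r(q + m + r(q, m, p) + m + (r(p, m, p) + q), (p + p) + (p + q) + p, q + q + r(p, q, p) + m + m + p), r(r((p + m) + p, p + p + q + q, m + m + m + p), p + q + (r(m, q, m) + r(m, p, m)), r(p + p, r(m, m, p), m + q)), (p + p) + r(p + (q + p), m + q + m + q, p)), q, m)  →  r(r(r(m + m + q + q + r(p, m, p) + r(q, m, p), p + p + p + p + q, m + m + p + q + q + r(p, q, p)), r(r(m + p + p, p + p + q + q, m + m + m + p), p + q + r(m, p, m) + r(m, q, m), r(p + p, r(m, m, p), m + q)), p + p + r(p + p + q, m + m + q + q, p)), q, m)
  Sort:  p + r(r(r(m + m + q + q + r(p, m, p) + r(q, m, p), p + p + p + p + q, m + m + p + q + q + r(p, q, p)), r(r(m + p + p, p + p + q + q, m + m + m + p), p + q + r(m, p, m) + r(m, q, m), r(p + p, r(m, m, p), m + q)), p + p + r(p + p + q, m + m + q + q, p)), q, m)
  Put back:  r(p + r(r(r(m + m + q + q + r(p, m, p) + r(q, m, p), p + p + p + p + q, m + m + p + q + q + r(p, q, p)), r(r(m + p + p, p + p + q + q, m + m + m + p), p + q + r(m, p, m) + r(m, q, m), r(p + p, r(m, m, p), m + q)), p + p + r(p + p + q, m + m + q + q, p)), q, m), m, p)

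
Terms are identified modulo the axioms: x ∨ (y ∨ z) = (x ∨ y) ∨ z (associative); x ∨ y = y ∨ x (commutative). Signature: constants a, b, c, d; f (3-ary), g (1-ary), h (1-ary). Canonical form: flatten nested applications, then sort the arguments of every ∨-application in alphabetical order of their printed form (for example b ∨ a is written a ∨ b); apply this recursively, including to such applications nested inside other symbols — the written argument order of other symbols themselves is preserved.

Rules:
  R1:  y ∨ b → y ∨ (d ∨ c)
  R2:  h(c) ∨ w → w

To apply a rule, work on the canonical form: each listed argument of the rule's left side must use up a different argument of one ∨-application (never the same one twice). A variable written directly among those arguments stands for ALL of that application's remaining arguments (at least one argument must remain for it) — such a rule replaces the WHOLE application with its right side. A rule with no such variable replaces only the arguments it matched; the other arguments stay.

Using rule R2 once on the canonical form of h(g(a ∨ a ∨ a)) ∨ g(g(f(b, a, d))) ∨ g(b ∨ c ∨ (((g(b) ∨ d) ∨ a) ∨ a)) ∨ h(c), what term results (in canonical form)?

Answer: g(a ∨ a ∨ b ∨ c ∨ d ∨ g(b)) ∨ g(g(f(b, a, d))) ∨ h(g(a ∨ a ∨ a))

Derivation:
Canonical form:  g(a ∨ a ∨ b ∨ c ∨ d ∨ g(b)) ∨ g(g(f(b, a, d))) ∨ h(c) ∨ h(g(a ∨ a ∨ a))
Match R2:  consume h(c);  w := g(a ∨ a ∨ b ∨ c ∨ d ∨ g(b)) ∨ g(g(f(b, a, d))) ∨ h(g(a ∨ a ∨ a))
Every leftover argument binds to the variable; the entire application is replaced.
Result:  g(a ∨ a ∨ b ∨ c ∨ d ∨ g(b)) ∨ g(g(f(b, a, d))) ∨ h(g(a ∨ a ∨ a))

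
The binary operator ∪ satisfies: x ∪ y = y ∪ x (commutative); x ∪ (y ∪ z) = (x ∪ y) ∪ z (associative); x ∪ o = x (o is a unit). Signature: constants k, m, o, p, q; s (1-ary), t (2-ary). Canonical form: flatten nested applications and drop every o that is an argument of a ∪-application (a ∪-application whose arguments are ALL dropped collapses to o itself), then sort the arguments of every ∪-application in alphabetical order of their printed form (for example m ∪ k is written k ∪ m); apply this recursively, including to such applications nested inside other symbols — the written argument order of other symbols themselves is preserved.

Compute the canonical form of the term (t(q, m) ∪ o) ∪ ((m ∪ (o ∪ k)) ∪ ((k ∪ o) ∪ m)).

Merge nested applications:  t(q, m) ∪ o ∪ m ∪ o ∪ k ∪ k ∪ o ∪ m
Unit:  drop o (×3)
Sort:  k ∪ k ∪ m ∪ m ∪ t(q, m)

Answer: k ∪ k ∪ m ∪ m ∪ t(q, m)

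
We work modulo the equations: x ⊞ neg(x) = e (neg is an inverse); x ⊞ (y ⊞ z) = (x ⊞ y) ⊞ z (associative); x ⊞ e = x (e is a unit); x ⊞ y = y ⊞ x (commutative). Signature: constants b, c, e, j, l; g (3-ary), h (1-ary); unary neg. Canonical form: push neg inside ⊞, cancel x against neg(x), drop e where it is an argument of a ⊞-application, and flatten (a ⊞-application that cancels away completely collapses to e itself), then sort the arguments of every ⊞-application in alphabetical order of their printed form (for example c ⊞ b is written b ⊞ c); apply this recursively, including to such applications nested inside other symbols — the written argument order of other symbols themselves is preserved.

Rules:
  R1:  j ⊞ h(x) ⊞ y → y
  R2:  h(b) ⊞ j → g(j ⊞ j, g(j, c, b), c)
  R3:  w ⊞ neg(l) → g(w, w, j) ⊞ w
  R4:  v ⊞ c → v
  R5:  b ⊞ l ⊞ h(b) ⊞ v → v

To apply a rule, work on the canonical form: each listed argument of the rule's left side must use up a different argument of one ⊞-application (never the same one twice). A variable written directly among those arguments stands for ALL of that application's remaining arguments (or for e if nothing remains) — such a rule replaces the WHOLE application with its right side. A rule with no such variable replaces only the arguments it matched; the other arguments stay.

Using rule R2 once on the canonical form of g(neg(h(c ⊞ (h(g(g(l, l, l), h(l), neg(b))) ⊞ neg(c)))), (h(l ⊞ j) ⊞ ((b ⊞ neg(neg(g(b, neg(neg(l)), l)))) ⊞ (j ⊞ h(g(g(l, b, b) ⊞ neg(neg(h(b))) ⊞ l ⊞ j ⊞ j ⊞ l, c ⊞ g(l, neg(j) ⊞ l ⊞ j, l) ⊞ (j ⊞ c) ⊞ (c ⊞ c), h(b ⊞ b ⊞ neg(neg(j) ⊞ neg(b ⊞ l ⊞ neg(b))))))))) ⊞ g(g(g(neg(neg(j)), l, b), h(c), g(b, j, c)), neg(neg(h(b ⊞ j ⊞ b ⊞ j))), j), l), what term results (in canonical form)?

Answer: g(neg(h(h(g(g(l, l, l), h(l), neg(b))))), b ⊞ g(b, l, l) ⊞ g(g(g(j, l, b), h(c), g(b, j, c)), h(b ⊞ b ⊞ j ⊞ j), j) ⊞ h(g(g(j ⊞ j, g(j, c, b), c) ⊞ g(l, b, b) ⊞ j ⊞ l ⊞ l, c ⊞ c ⊞ c ⊞ c ⊞ g(l, l, l) ⊞ j, h(b ⊞ b ⊞ j ⊞ l))) ⊞ h(j ⊞ l) ⊞ j, l)

Derivation:
Canonical form:  g(neg(h(h(g(g(l, l, l), h(l), neg(b))))), b ⊞ g(b, l, l) ⊞ g(g(g(j, l, b), h(c), g(b, j, c)), h(b ⊞ b ⊞ j ⊞ j), j) ⊞ h(g(g(l, b, b) ⊞ h(b) ⊞ j ⊞ j ⊞ l ⊞ l, c ⊞ c ⊞ c ⊞ c ⊞ g(l, l, l) ⊞ j, h(b ⊞ b ⊞ j ⊞ l))) ⊞ h(j ⊞ l) ⊞ j, l)
Match R2:  consume h(b), j
Result:  g(neg(h(h(g(g(l, l, l), h(l), neg(b))))), b ⊞ g(b, l, l) ⊞ g(g(g(j, l, b), h(c), g(b, j, c)), h(b ⊞ b ⊞ j ⊞ j), j) ⊞ h(g(g(j ⊞ j, g(j, c, b), c) ⊞ g(l, b, b) ⊞ j ⊞ l ⊞ l, c ⊞ c ⊞ c ⊞ c ⊞ g(l, l, l) ⊞ j, h(b ⊞ b ⊞ j ⊞ l))) ⊞ h(j ⊞ l) ⊞ j, l)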